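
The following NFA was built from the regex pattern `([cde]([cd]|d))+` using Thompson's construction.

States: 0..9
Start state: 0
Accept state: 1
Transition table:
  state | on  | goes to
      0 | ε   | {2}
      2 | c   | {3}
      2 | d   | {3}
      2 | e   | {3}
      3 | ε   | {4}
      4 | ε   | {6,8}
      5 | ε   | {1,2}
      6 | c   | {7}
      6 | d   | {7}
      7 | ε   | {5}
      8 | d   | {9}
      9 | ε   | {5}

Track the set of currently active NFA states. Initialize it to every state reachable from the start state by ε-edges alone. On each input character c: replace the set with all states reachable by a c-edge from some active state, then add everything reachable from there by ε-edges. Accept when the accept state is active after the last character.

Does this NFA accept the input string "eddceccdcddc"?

Answer: ACCEPT

Derivation:
start: ε-closure({0}) = {0,2}
'e' @ 1: {3,4,6,8}
'd' @ 2: {1,2,5,7,9}  (accept∈set)
'd' @ 3: {3,4,6,8}
'c' @ 4: {1,2,5,7}  (accept∈set)
'e' @ 5: {3,4,6,8}
'c' @ 6: {1,2,5,7}  (accept∈set)
'c' @ 7: {3,4,6,8}
'd' @ 8: {1,2,5,7,9}  (accept∈set)
'c' @ 9: {3,4,6,8}
'd' @ 10: {1,2,5,7,9}  (accept∈set)
'd' @ 11: {3,4,6,8}
'c' @ 12: {1,2,5,7}  (accept∈set)
end set {1,2,5,7} — state 1 in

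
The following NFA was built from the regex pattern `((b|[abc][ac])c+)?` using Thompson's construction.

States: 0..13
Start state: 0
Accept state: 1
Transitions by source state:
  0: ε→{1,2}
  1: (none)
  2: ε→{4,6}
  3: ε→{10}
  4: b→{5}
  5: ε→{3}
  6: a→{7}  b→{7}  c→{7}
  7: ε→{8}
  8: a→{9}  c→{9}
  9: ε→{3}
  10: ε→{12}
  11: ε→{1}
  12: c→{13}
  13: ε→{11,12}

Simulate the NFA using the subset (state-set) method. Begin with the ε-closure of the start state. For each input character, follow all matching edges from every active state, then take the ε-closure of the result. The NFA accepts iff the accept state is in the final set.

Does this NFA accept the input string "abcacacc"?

start: ε-closure({0}) = {0,1,2,4,6}
'a' @ 1: {7,8}
'b' @ 2: {}  — state set empty
rest 'cacacc' ignored (set empty)
final: {}; accept 1 not in set

Answer: REJECT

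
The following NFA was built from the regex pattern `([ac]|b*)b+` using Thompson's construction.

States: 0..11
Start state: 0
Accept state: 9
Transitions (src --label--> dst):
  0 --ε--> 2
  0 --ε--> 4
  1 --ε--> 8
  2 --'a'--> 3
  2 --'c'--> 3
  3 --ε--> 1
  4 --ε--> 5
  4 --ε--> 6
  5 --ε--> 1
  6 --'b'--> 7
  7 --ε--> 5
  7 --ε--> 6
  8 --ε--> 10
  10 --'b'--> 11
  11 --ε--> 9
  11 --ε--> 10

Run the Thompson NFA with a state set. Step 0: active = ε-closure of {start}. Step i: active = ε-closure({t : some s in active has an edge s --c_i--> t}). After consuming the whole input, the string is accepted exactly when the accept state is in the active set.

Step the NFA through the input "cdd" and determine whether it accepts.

start: ε-closure({0}) = {0,1,2,4,5,6,8,10}
'c' @ 1: {1,3,8,10}
'd' @ 2: {}  — dead — no transitions
rest 'd' ignored (set empty)
after full input: {}  (accept=9 not in)

Answer: REJECT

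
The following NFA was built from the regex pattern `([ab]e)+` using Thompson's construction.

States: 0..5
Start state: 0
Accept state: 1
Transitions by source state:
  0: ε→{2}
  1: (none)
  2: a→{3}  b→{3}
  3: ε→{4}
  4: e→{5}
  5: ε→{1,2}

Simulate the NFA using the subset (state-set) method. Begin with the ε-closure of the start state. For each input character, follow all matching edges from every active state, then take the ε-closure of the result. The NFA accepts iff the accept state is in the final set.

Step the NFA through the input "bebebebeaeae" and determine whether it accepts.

initial (ε-close {0}): {0,2}
'b' @ 1: {3,4}
'e' @ 2: {1,2,5}  [accepting]
'b' @ 3: {3,4}
'e' @ 4: {1,2,5}  [accepting]
'b' @ 5: {3,4}
'e' @ 6: {1,2,5}  [accepting]
'b' @ 7: {3,4}
'e' @ 8: {1,2,5}  [accepting]
'a' @ 9: {3,4}
'e' @ 10: {1,2,5}  [accepting]
'a' @ 11: {3,4}
'e' @ 12: {1,2,5}  [accepting]
final: {1,2,5}; accept 1 in set

Answer: ACCEPT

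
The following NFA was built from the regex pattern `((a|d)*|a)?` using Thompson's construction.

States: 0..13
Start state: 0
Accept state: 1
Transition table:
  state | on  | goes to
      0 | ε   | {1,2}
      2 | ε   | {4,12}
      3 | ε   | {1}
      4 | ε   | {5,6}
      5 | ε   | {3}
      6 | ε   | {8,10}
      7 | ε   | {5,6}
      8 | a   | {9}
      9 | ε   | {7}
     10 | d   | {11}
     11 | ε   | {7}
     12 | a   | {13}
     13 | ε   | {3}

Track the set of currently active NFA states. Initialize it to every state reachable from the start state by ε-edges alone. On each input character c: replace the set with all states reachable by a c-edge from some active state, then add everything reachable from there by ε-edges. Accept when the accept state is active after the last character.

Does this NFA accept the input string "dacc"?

initial (ε-close {0}): {0,1,2,3,4,5,6,8,10,12}
'd' @ 1: {1,3,5,6,7,8,10,11}  [accepting]
'a' @ 2: {1,3,5,6,7,8,9,10}  [accepting]
'c' @ 3: {}  — dead — no transitions
rest 'c' ignored (set empty)
end set {} — state 1 not in

Answer: REJECT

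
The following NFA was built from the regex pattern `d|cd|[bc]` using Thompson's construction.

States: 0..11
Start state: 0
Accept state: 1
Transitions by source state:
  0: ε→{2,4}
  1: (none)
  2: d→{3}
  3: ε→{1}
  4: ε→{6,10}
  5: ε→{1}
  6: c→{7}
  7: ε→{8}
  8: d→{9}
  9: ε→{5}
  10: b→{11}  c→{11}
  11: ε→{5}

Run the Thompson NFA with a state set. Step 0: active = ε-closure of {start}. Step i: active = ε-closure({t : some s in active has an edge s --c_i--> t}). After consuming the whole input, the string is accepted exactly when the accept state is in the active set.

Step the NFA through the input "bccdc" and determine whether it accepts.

Answer: REJECT

Trace:
initial (ε-close {0}): {0,2,4,6,10}
'b' @ 1: {1,5,11}  (accept∈set)
'c' @ 2: {}  — no active states
rest 'cdc' ignored (set empty)
after full input: {}  (accept=1 not in)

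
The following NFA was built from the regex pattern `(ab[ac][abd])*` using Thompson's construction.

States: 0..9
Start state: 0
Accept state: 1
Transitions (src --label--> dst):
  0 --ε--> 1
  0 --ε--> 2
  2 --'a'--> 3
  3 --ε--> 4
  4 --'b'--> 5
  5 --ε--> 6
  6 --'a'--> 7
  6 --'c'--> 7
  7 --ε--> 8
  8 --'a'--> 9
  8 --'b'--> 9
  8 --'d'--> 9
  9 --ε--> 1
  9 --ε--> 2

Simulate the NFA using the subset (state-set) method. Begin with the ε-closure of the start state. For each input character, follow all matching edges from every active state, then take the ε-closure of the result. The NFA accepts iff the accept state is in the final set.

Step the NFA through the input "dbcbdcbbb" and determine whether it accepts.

initial (ε-close {0}): {0,1,2}
'd' @ 1: {}  — dead — no transitions
rest 'bcbdcbbb' ignored (set empty)
end set {} — state 1 not in

Answer: REJECT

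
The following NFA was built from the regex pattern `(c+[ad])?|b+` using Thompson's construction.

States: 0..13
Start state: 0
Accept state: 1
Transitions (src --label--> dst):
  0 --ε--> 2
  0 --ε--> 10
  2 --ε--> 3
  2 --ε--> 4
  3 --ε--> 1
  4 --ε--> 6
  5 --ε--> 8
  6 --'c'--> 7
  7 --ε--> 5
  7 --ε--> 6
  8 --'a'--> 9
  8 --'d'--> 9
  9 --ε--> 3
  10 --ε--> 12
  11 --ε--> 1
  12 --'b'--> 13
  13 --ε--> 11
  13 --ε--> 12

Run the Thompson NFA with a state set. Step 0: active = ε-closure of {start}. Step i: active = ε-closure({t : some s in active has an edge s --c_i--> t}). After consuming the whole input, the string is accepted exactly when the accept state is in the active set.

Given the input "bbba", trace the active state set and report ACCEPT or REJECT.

start: ε-closure({0}) = {0,1,2,3,4,6,10,12}
'b' @ 1: {1,11,12,13}  [accepting]
'b' @ 2: {1,11,12,13}  [accepting]
'b' @ 3: {1,11,12,13}  [accepting]
'a' @ 4: {}  — state set empty
after full input: {}  (accept=1 not in)

Answer: REJECT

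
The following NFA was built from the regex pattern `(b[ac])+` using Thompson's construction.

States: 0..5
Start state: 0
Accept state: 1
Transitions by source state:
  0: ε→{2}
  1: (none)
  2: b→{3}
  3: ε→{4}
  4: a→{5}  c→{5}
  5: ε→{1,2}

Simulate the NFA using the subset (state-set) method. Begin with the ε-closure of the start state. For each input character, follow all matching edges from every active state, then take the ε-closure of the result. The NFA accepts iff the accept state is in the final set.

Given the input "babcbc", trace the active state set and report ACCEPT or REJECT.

initial (ε-close {0}): {0,2}
'b' @ 1: {3,4}
'a' @ 2: {1,2,5}  (accept∈set)
'b' @ 3: {3,4}
'c' @ 4: {1,2,5}  (accept∈set)
'b' @ 5: {3,4}
'c' @ 6: {1,2,5}  (accept∈set)
end set {1,2,5} — state 1 in

Answer: ACCEPT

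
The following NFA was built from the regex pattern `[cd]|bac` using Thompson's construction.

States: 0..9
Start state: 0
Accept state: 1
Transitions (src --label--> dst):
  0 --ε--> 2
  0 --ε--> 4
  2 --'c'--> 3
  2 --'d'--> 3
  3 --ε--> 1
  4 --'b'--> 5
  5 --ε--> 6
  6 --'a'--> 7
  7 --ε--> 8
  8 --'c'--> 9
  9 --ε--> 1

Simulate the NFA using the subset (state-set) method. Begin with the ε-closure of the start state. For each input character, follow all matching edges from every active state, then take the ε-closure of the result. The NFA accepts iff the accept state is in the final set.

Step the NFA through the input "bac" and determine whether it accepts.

S₀ = ε-closure({0}) = {0,2,4}
'b' @ 1: {5,6}
'a' @ 2: {7,8}
'c' @ 3: {1,9}  ✓accept
after full input: {1,9}  (accept=1 in)

Answer: ACCEPT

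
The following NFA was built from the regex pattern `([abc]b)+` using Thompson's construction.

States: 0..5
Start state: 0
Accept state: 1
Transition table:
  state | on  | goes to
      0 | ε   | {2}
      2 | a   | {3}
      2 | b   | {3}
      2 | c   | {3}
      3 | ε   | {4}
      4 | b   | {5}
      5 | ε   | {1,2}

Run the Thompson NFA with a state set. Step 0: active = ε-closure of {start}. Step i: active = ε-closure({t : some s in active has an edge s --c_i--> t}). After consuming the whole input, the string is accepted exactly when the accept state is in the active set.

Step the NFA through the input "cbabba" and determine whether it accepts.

Answer: REJECT

Derivation:
S₀ = ε-closure({0}) = {0,2}
'c' @ 1: {3,4}
'b' @ 2: {1,2,5}  (accept∈set)
'a' @ 3: {3,4}
'b' @ 4: {1,2,5}  (accept∈set)
'b' @ 5: {3,4}
'a' @ 6: {}  — no active states
end set {} — state 1 not in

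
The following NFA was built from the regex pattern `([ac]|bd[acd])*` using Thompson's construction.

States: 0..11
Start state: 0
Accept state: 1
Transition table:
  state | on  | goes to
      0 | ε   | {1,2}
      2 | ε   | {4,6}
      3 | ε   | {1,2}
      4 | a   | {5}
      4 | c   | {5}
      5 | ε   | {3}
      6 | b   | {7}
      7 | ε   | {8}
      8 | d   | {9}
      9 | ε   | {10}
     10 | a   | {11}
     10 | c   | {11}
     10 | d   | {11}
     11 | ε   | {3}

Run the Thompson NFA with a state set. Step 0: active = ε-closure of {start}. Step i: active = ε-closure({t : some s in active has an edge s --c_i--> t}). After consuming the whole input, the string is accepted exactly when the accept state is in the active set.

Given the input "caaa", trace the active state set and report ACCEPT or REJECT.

initial (ε-close {0}): {0,1,2,4,6}
'c' @ 1: {1,2,3,4,5,6}  [accepting]
'a' @ 2: {1,2,3,4,5,6}  [accepting]
'a' @ 3: {1,2,3,4,5,6}  [accepting]
'a' @ 4: {1,2,3,4,5,6}  [accepting]
end set {1,2,3,4,5,6} — state 1 in

Answer: ACCEPT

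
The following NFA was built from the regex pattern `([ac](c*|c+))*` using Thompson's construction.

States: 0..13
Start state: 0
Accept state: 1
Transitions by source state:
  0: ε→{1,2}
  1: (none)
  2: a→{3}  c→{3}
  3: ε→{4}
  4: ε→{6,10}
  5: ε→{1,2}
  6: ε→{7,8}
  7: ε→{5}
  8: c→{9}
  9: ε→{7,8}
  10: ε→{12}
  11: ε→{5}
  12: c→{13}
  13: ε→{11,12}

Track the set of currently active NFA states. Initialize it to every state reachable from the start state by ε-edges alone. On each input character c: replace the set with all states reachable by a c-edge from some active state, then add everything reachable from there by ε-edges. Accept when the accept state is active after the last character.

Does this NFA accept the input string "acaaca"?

Answer: ACCEPT

Steps:
S₀ = ε-closure({0}) = {0,1,2}
'a' @ 1: {1,2,3,4,5,6,7,8,10,12}  ✓accept
'c' @ 2: {1,2,3,4,5,6,7,8,9,10,11,12,13}  ✓accept
'a' @ 3: {1,2,3,4,5,6,7,8,10,12}  ✓accept
'a' @ 4: {1,2,3,4,5,6,7,8,10,12}  ✓accept
'c' @ 5: {1,2,3,4,5,6,7,8,9,10,11,12,13}  ✓accept
'a' @ 6: {1,2,3,4,5,6,7,8,10,12}  ✓accept
final: {1,2,3,4,5,6,7,8,10,12}; accept 1 in set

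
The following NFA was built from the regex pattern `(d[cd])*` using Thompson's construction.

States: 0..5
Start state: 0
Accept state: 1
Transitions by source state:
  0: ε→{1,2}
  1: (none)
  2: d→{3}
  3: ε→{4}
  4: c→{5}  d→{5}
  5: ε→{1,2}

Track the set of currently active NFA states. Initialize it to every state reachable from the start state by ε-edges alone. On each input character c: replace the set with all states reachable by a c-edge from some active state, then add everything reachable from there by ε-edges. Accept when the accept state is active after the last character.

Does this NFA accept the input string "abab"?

Answer: REJECT

Steps:
S₀ = ε-closure({0}) = {0,1,2}
'a' @ 1: {}  — no active states
rest 'bab' ignored (set empty)
after full input: {}  (accept=1 not in)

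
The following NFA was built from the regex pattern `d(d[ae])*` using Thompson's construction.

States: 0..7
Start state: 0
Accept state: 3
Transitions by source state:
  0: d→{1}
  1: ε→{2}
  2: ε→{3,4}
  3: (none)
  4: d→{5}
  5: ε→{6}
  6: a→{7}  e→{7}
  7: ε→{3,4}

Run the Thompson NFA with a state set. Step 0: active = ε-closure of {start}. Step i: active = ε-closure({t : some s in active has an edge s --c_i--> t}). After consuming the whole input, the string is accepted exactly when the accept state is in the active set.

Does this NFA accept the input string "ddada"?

initial (ε-close {0}): {0}
'd' @ 1: {1,2,3,4}  (accept∈set)
'd' @ 2: {5,6}
'a' @ 3: {3,4,7}  (accept∈set)
'd' @ 4: {5,6}
'a' @ 5: {3,4,7}  (accept∈set)
end set {3,4,7} — state 3 in

Answer: ACCEPT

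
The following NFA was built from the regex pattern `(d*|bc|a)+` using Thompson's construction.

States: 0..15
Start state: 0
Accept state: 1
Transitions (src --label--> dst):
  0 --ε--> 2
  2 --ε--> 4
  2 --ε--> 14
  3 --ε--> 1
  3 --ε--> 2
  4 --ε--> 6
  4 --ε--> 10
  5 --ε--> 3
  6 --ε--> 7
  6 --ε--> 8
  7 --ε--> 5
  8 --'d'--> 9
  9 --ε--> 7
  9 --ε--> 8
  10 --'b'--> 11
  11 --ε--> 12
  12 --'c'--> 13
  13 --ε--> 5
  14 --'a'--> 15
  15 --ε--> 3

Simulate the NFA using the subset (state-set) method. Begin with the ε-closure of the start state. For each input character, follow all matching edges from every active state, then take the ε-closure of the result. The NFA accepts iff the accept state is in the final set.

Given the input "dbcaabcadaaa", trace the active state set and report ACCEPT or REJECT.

S₀ = ε-closure({0}) = {0,1,2,3,4,5,6,7,8,10,14}
'd' @ 1: {1,2,3,4,5,6,7,8,9,10,14}  ✓accept
'b' @ 2: {11,12}
'c' @ 3: {1,2,3,4,5,6,7,8,10,13,14}  ✓accept
'a' @ 4: {1,2,3,4,5,6,7,8,10,14,15}  ✓accept
'a' @ 5: {1,2,3,4,5,6,7,8,10,14,15}  ✓accept
'b' @ 6: {11,12}
'c' @ 7: {1,2,3,4,5,6,7,8,10,13,14}  ✓accept
'a' @ 8: {1,2,3,4,5,6,7,8,10,14,15}  ✓accept
'd' @ 9: {1,2,3,4,5,6,7,8,9,10,14}  ✓accept
'a' @ 10: {1,2,3,4,5,6,7,8,10,14,15}  ✓accept
'a' @ 11: {1,2,3,4,5,6,7,8,10,14,15}  ✓accept
'a' @ 12: {1,2,3,4,5,6,7,8,10,14,15}  ✓accept
end set {1,2,3,4,5,6,7,8,10,14,15} — state 1 in

Answer: ACCEPT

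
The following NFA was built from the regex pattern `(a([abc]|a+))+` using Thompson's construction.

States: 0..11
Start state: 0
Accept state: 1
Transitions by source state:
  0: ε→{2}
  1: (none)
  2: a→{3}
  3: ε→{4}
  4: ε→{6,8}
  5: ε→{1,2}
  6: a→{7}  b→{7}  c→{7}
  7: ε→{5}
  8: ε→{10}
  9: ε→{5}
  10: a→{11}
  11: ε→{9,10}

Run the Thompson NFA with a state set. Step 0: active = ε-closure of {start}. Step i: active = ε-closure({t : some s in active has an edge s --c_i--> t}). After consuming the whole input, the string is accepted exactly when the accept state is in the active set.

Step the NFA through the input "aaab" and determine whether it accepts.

start: ε-closure({0}) = {0,2}
'a' @ 1: {3,4,6,8,10}
'a' @ 2: {1,2,5,7,9,10,11}  [accepting]
'a' @ 3: {1,2,3,4,5,6,8,9,10,11}  [accepting]
'b' @ 4: {1,2,5,7}  [accepting]
end set {1,2,5,7} — state 1 in

Answer: ACCEPT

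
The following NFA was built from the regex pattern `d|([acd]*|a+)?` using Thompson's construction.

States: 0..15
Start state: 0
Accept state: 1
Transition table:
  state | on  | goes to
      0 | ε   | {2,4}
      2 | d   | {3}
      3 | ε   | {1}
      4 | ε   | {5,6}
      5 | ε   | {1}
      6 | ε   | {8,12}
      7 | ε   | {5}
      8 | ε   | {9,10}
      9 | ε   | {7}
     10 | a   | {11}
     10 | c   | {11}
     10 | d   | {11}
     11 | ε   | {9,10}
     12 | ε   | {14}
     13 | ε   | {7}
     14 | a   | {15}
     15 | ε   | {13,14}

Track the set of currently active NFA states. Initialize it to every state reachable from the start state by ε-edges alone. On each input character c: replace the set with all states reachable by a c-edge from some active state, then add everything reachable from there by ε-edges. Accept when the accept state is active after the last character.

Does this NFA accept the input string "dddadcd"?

Answer: ACCEPT

Derivation:
initial (ε-close {0}): {0,1,2,4,5,6,7,8,9,10,12,14}
'd' @ 1: {1,3,5,7,9,10,11}  ✓accept
'd' @ 2: {1,5,7,9,10,11}  ✓accept
'd' @ 3: {1,5,7,9,10,11}  ✓accept
'a' @ 4: {1,5,7,9,10,11}  ✓accept
'd' @ 5: {1,5,7,9,10,11}  ✓accept
'c' @ 6: {1,5,7,9,10,11}  ✓accept
'd' @ 7: {1,5,7,9,10,11}  ✓accept
after full input: {1,5,7,9,10,11}  (accept=1 in)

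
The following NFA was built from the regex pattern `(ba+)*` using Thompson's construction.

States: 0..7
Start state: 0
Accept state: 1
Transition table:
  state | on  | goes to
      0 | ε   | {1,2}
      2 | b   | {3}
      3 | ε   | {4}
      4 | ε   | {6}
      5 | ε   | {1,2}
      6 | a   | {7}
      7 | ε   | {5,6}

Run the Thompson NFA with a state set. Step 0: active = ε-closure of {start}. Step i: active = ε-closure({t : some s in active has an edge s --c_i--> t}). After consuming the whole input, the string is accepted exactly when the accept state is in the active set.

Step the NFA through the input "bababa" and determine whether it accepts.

start: ε-closure({0}) = {0,1,2}
'b' @ 1: {3,4,6}
'a' @ 2: {1,2,5,6,7}  (accept∈set)
'b' @ 3: {3,4,6}
'a' @ 4: {1,2,5,6,7}  (accept∈set)
'b' @ 5: {3,4,6}
'a' @ 6: {1,2,5,6,7}  (accept∈set)
final: {1,2,5,6,7}; accept 1 in set

Answer: ACCEPT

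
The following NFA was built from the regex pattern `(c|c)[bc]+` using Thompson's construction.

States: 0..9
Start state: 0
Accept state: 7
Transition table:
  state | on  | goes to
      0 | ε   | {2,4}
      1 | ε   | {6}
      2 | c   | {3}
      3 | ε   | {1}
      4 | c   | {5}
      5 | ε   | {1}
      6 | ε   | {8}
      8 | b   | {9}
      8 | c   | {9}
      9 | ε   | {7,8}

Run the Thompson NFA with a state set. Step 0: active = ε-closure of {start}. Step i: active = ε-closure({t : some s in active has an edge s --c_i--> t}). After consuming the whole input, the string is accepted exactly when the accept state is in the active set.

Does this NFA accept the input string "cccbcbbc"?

Answer: ACCEPT

Derivation:
initial (ε-close {0}): {0,2,4}
'c' @ 1: {1,3,5,6,8}
'c' @ 2: {7,8,9}  (accept∈set)
'c' @ 3: {7,8,9}  (accept∈set)
'b' @ 4: {7,8,9}  (accept∈set)
'c' @ 5: {7,8,9}  (accept∈set)
'b' @ 6: {7,8,9}  (accept∈set)
'b' @ 7: {7,8,9}  (accept∈set)
'c' @ 8: {7,8,9}  (accept∈set)
after full input: {7,8,9}  (accept=7 in)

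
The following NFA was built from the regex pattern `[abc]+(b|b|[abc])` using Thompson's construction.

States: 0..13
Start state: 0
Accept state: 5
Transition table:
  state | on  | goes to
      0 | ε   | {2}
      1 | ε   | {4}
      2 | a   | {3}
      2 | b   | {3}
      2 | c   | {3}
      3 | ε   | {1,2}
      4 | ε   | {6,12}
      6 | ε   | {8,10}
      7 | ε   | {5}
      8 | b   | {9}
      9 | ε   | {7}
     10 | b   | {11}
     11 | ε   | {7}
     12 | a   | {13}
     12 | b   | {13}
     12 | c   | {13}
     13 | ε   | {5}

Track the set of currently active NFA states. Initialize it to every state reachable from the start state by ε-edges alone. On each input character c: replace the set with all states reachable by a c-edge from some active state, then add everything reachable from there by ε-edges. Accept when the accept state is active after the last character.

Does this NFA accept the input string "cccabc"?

Answer: ACCEPT

Steps:
start: ε-closure({0}) = {0,2}
'c' @ 1: {1,2,3,4,6,8,10,12}
'c' @ 2: {1,2,3,4,5,6,8,10,12,13}  ✓accept
'c' @ 3: {1,2,3,4,5,6,8,10,12,13}  ✓accept
'a' @ 4: {1,2,3,4,5,6,8,10,12,13}  ✓accept
'b' @ 5: {1,2,3,4,5,6,7,8,9,10,11,12,13}  ✓accept
'c' @ 6: {1,2,3,4,5,6,8,10,12,13}  ✓accept
final: {1,2,3,4,5,6,8,10,12,13}; accept 5 in set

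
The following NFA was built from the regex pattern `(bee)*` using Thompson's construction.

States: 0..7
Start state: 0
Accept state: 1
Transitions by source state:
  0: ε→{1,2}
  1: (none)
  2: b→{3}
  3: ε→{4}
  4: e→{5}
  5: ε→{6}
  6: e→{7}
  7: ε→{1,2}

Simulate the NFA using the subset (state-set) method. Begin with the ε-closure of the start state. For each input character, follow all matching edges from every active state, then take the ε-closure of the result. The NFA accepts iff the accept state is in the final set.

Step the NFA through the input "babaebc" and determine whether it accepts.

Answer: REJECT

Derivation:
S₀ = ε-closure({0}) = {0,1,2}
'b' @ 1: {3,4}
'a' @ 2: {}  — no active states
rest 'baebc' ignored (set empty)
final: {}; accept 1 not in set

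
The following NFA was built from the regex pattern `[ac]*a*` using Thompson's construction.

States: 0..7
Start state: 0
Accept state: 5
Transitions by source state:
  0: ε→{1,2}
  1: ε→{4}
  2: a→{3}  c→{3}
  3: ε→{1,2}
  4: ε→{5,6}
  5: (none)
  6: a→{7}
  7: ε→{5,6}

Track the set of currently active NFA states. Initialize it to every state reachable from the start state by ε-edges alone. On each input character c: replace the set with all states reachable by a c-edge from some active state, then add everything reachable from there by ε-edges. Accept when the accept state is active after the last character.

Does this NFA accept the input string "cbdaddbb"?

Answer: REJECT

Steps:
S₀ = ε-closure({0}) = {0,1,2,4,5,6}
'c' @ 1: {1,2,3,4,5,6}  (accept∈set)
'b' @ 2: {}  — no active states
rest 'daddbb' ignored (set empty)
final: {}; accept 5 not in set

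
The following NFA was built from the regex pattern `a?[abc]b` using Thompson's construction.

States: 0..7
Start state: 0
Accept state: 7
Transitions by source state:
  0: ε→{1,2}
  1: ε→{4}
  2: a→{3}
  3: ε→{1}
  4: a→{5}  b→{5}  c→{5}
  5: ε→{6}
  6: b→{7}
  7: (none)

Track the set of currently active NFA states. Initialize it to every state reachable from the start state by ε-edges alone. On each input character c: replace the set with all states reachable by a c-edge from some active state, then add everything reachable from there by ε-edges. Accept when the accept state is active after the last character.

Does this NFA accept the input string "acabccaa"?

Answer: REJECT

Derivation:
start: ε-closure({0}) = {0,1,2,4}
'a' @ 1: {1,3,4,5,6}
'c' @ 2: {5,6}
'a' @ 3: {}  — no active states
rest 'bccaa' ignored (set empty)
after full input: {}  (accept=7 not in)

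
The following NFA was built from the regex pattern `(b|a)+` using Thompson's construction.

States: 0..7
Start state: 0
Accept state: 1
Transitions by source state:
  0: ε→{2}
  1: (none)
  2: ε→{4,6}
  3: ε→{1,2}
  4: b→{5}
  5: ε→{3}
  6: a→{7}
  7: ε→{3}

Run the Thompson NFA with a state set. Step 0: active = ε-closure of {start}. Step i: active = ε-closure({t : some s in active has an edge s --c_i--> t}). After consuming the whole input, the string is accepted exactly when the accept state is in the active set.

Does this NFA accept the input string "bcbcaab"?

Answer: REJECT

Derivation:
S₀ = ε-closure({0}) = {0,2,4,6}
'b' @ 1: {1,2,3,4,5,6}  ✓accept
'c' @ 2: {}  — state set empty
rest 'bcaab' ignored (set empty)
after full input: {}  (accept=1 not in)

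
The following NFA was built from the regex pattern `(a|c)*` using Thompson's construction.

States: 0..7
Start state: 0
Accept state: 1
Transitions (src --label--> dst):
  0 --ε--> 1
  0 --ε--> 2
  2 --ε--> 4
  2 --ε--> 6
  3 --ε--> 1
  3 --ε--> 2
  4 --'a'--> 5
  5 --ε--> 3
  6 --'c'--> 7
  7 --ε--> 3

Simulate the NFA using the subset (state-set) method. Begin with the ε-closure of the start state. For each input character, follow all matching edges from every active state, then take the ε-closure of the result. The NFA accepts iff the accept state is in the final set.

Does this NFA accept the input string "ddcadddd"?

S₀ = ε-closure({0}) = {0,1,2,4,6}
'd' @ 1: {}  — no active states
rest 'dcadddd' ignored (set empty)
after full input: {}  (accept=1 not in)

Answer: REJECT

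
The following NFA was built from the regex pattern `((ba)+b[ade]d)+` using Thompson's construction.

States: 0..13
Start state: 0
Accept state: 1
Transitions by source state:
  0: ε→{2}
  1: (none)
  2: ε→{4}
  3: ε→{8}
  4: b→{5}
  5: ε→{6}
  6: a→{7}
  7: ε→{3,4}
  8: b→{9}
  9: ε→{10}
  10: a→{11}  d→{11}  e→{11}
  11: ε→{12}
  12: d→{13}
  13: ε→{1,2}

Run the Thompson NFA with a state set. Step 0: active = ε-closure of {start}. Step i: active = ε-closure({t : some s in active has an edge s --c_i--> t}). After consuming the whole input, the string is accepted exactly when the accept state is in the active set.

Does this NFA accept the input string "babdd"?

Answer: ACCEPT

Trace:
S₀ = ε-closure({0}) = {0,2,4}
'b' @ 1: {5,6}
'a' @ 2: {3,4,7,8}
'b' @ 3: {5,6,9,10}
'd' @ 4: {11,12}
'd' @ 5: {1,2,4,13}  [accepting]
final: {1,2,4,13}; accept 1 in set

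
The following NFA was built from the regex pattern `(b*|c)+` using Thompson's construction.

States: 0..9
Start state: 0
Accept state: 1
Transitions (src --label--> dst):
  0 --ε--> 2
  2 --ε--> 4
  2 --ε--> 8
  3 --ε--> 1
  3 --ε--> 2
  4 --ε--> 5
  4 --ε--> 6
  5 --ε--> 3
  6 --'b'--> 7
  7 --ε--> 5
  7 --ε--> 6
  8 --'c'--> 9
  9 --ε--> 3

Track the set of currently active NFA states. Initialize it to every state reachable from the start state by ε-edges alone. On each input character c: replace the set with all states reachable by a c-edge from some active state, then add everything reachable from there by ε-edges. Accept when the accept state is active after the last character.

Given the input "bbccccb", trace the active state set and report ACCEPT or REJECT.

Answer: ACCEPT

Trace:
start: ε-closure({0}) = {0,1,2,3,4,5,6,8}
'b' @ 1: {1,2,3,4,5,6,7,8}  ✓accept
'b' @ 2: {1,2,3,4,5,6,7,8}  ✓accept
'c' @ 3: {1,2,3,4,5,6,8,9}  ✓accept
'c' @ 4: {1,2,3,4,5,6,8,9}  ✓accept
'c' @ 5: {1,2,3,4,5,6,8,9}  ✓accept
'c' @ 6: {1,2,3,4,5,6,8,9}  ✓accept
'b' @ 7: {1,2,3,4,5,6,7,8}  ✓accept
after full input: {1,2,3,4,5,6,7,8}  (accept=1 in)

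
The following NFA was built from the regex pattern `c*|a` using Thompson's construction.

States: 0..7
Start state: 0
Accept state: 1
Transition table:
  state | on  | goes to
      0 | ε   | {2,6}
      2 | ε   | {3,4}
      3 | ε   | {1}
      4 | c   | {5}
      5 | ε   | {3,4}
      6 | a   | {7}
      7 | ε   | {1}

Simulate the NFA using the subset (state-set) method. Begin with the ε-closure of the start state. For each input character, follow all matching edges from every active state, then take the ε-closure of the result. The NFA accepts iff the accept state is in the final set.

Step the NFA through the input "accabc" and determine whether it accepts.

Answer: REJECT

Steps:
start: ε-closure({0}) = {0,1,2,3,4,6}
'a' @ 1: {1,7}  [accepting]
'c' @ 2: {}  — state set empty
rest 'cabc' ignored (set empty)
end set {} — state 1 not in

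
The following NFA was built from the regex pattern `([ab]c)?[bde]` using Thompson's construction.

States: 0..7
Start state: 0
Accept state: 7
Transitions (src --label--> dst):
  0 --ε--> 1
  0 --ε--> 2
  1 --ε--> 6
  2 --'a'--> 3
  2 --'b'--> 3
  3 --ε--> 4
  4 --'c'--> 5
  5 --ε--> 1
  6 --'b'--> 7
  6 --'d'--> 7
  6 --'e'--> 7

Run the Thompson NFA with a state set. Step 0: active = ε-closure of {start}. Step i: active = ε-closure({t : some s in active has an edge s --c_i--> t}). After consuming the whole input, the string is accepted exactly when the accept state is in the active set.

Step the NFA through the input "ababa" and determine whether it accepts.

initial (ε-close {0}): {0,1,2,6}
'a' @ 1: {3,4}
'b' @ 2: {}  — no active states
rest 'aba' ignored (set empty)
after full input: {}  (accept=7 not in)

Answer: REJECT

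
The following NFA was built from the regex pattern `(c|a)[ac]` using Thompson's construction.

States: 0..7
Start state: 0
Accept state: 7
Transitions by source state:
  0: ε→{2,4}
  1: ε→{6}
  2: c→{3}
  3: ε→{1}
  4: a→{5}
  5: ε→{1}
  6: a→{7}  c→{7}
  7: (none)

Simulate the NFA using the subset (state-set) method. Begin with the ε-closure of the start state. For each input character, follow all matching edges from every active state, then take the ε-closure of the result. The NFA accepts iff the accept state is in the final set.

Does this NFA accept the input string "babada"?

Answer: REJECT

Steps:
S₀ = ε-closure({0}) = {0,2,4}
'b' @ 1: {}  — no active states
rest 'abada' ignored (set empty)
end set {} — state 7 not in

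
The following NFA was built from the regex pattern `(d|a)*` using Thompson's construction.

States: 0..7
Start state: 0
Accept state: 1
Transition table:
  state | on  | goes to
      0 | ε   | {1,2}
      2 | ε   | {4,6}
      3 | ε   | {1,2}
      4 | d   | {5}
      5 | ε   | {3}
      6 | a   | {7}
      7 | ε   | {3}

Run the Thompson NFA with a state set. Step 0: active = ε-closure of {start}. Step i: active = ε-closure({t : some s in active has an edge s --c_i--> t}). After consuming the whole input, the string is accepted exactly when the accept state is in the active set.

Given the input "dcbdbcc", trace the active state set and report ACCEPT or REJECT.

initial (ε-close {0}): {0,1,2,4,6}
'd' @ 1: {1,2,3,4,5,6}  [accepting]
'c' @ 2: {}  — state set empty
rest 'bdbcc' ignored (set empty)
final: {}; accept 1 not in set

Answer: REJECT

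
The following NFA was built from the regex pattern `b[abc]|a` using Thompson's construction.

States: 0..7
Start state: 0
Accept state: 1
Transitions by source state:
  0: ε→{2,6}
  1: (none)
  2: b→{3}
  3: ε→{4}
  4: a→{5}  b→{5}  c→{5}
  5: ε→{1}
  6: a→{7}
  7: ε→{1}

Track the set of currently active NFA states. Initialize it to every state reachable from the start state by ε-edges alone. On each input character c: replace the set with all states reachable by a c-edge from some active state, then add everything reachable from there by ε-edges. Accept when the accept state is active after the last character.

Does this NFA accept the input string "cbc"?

Answer: REJECT

Trace:
start: ε-closure({0}) = {0,2,6}
'c' @ 1: {}  — state set empty
rest 'bc' ignored (set empty)
end set {} — state 1 not in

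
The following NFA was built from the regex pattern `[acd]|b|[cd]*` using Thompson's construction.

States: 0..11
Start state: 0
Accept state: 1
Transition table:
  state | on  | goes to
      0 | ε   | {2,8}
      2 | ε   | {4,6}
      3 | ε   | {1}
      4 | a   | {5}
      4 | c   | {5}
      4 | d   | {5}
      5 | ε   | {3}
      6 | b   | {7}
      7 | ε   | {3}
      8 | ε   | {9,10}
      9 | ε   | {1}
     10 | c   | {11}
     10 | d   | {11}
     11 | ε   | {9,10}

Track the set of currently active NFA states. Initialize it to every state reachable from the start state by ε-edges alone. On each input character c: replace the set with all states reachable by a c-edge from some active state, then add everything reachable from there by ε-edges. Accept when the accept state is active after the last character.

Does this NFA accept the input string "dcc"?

Answer: ACCEPT

Derivation:
start: ε-closure({0}) = {0,1,2,4,6,8,9,10}
'd' @ 1: {1,3,5,9,10,11}  [accepting]
'c' @ 2: {1,9,10,11}  [accepting]
'c' @ 3: {1,9,10,11}  [accepting]
final: {1,9,10,11}; accept 1 in set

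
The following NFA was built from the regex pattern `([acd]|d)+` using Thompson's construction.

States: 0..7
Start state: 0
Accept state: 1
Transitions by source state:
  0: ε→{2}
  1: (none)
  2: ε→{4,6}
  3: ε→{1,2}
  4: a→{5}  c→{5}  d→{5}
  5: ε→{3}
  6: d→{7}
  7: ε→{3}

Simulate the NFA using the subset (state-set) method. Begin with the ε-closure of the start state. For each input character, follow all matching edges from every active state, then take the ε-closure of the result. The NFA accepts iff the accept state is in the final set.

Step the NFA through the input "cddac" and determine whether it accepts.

Answer: ACCEPT

Steps:
initial (ε-close {0}): {0,2,4,6}
'c' @ 1: {1,2,3,4,5,6}  ✓accept
'd' @ 2: {1,2,3,4,5,6,7}  ✓accept
'd' @ 3: {1,2,3,4,5,6,7}  ✓accept
'a' @ 4: {1,2,3,4,5,6}  ✓accept
'c' @ 5: {1,2,3,4,5,6}  ✓accept
end set {1,2,3,4,5,6} — state 1 in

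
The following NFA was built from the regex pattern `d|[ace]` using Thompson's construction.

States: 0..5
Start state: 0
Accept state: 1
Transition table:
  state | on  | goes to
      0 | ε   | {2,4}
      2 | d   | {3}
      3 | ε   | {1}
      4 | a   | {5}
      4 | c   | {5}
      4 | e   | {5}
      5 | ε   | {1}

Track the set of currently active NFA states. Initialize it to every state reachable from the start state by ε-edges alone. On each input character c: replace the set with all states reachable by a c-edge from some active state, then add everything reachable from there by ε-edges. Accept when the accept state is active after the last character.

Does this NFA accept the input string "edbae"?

Answer: REJECT

Trace:
initial (ε-close {0}): {0,2,4}
'e' @ 1: {1,5}  ✓accept
'd' @ 2: {}  — no active states
rest 'bae' ignored (set empty)
final: {}; accept 1 not in set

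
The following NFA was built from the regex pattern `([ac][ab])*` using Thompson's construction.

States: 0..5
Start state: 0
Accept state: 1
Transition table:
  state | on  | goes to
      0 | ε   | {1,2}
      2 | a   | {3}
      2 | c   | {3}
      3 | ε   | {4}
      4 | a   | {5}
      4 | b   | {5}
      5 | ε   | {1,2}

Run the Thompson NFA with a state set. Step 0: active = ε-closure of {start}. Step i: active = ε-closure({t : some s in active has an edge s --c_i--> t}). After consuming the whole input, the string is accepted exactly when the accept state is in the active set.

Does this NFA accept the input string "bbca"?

start: ε-closure({0}) = {0,1,2}
'b' @ 1: {}  — no active states
rest 'bca' ignored (set empty)
end set {} — state 1 not in

Answer: REJECT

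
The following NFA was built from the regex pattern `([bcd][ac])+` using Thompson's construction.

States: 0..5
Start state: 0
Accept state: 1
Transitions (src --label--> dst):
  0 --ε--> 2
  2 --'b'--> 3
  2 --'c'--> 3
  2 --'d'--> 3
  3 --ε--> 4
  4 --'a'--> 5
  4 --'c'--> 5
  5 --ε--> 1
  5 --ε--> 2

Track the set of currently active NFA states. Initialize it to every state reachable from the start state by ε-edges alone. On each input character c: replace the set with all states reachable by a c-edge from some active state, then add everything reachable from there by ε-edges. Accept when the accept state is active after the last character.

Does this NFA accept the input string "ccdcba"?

Answer: ACCEPT

Derivation:
S₀ = ε-closure({0}) = {0,2}
'c' @ 1: {3,4}
'c' @ 2: {1,2,5}  ✓accept
'd' @ 3: {3,4}
'c' @ 4: {1,2,5}  ✓accept
'b' @ 5: {3,4}
'a' @ 6: {1,2,5}  ✓accept
end set {1,2,5} — state 1 in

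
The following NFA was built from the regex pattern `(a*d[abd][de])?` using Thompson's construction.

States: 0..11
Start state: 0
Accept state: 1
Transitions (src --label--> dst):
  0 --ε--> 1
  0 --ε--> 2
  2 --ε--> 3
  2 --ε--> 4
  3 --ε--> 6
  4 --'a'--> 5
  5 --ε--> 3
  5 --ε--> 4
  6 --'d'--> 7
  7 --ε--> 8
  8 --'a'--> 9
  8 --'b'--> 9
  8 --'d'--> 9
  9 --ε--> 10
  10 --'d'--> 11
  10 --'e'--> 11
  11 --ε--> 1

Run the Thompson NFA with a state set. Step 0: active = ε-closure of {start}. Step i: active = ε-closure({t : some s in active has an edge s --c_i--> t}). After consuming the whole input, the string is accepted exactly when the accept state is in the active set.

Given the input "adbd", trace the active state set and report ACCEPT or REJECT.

Answer: ACCEPT

Derivation:
S₀ = ε-closure({0}) = {0,1,2,3,4,6}
'a' @ 1: {3,4,5,6}
'd' @ 2: {7,8}
'b' @ 3: {9,10}
'd' @ 4: {1,11}  [accepting]
final: {1,11}; accept 1 in set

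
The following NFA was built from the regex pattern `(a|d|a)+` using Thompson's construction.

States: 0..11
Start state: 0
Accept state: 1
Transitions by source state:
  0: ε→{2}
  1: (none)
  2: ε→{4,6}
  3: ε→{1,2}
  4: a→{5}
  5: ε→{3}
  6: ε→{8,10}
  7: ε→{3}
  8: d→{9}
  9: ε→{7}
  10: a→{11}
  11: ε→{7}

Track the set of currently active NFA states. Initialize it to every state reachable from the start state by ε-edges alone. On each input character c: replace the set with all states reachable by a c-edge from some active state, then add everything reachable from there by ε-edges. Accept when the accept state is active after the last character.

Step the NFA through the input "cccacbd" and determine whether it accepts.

Answer: REJECT

Derivation:
initial (ε-close {0}): {0,2,4,6,8,10}
'c' @ 1: {}  — no active states
rest 'ccacbd' ignored (set empty)
end set {} — state 1 not in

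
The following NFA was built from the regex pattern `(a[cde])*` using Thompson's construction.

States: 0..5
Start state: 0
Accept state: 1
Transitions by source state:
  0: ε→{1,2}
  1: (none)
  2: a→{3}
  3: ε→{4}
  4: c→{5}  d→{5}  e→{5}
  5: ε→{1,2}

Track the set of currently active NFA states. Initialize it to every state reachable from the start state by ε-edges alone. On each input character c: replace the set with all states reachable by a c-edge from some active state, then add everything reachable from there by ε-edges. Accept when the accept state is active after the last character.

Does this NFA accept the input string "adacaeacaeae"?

start: ε-closure({0}) = {0,1,2}
'a' @ 1: {3,4}
'd' @ 2: {1,2,5}  ✓accept
'a' @ 3: {3,4}
'c' @ 4: {1,2,5}  ✓accept
'a' @ 5: {3,4}
'e' @ 6: {1,2,5}  ✓accept
'a' @ 7: {3,4}
'c' @ 8: {1,2,5}  ✓accept
'a' @ 9: {3,4}
'e' @ 10: {1,2,5}  ✓accept
'a' @ 11: {3,4}
'e' @ 12: {1,2,5}  ✓accept
after full input: {1,2,5}  (accept=1 in)

Answer: ACCEPT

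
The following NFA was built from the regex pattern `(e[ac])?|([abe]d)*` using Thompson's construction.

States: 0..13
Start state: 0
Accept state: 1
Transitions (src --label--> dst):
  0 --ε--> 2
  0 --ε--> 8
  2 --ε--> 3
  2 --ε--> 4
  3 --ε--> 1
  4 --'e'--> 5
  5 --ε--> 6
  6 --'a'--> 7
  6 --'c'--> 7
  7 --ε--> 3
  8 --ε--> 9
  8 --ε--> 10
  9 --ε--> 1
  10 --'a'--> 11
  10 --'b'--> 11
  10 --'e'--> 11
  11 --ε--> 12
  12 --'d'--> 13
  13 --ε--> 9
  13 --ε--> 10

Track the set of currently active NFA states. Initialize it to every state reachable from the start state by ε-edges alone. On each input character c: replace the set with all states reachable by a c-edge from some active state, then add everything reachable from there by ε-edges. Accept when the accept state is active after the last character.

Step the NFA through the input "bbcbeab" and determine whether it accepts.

start: ε-closure({0}) = {0,1,2,3,4,8,9,10}
'b' @ 1: {11,12}
'b' @ 2: {}  — no active states
rest 'cbeab' ignored (set empty)
final: {}; accept 1 not in set

Answer: REJECT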